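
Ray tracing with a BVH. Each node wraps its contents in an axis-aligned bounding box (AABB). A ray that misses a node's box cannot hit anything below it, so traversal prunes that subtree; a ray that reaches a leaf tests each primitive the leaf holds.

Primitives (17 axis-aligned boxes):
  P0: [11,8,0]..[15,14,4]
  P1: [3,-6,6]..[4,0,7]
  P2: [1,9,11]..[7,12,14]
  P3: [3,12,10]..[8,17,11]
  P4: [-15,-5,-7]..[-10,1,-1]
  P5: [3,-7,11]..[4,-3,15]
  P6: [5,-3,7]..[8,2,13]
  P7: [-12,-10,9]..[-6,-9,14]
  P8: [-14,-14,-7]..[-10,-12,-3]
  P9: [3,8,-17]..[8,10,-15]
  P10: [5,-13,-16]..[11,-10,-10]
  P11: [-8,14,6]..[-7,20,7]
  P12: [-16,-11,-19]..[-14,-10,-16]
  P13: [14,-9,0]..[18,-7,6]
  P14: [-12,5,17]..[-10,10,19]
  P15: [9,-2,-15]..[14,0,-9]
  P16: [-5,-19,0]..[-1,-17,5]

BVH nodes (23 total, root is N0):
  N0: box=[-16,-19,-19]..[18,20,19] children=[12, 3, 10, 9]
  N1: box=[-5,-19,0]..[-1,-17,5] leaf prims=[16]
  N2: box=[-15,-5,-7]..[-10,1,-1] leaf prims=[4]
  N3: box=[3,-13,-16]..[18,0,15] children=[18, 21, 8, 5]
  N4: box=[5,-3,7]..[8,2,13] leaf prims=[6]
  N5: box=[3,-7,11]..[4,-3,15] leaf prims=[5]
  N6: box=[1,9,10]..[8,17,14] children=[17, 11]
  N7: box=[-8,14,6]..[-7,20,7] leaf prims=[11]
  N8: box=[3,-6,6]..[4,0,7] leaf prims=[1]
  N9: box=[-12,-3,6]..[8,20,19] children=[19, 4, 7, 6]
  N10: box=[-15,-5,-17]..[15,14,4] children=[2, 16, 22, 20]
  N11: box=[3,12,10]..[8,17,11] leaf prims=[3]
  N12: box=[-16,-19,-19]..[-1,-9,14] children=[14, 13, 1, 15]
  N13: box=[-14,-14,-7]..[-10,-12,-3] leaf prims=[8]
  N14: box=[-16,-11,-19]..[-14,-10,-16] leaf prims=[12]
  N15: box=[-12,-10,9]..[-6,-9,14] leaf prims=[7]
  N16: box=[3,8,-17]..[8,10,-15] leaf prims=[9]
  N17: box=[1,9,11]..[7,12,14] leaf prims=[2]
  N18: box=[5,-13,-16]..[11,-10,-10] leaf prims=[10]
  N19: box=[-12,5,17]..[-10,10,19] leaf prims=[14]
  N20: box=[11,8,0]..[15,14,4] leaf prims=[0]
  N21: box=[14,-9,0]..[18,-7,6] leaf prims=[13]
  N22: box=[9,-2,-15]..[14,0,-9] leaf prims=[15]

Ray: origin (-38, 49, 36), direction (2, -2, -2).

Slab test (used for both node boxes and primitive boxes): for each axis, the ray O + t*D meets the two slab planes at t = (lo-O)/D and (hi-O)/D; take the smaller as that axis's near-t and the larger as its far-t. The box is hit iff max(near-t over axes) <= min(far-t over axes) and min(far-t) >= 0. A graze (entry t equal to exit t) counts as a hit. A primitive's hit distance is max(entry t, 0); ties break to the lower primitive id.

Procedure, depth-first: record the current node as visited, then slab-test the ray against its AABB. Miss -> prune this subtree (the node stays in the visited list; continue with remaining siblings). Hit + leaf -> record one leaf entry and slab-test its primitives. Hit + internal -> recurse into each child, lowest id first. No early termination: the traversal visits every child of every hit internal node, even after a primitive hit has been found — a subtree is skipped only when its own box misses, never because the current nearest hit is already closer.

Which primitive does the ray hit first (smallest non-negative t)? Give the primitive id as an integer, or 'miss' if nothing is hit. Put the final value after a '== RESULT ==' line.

Traverse from the root:
N0 x:[11,28] y:[29/2,34] z:[17/2,55/2] -> hit [29/2,55/2], descend [3, 9, 10, 12]
  N3 x:[41/2,28] y:[49/2,31] z:[21/2,26] -> hit [49/2,26], descend [5, 8, 18, 21]
    N5 x:[41/2,21] y:[26,28] z:[21/2,25/2] -> miss, prune
    N8 x:[41/2,21] y:[49/2,55/2] z:[29/2,15] -> miss, prune
    N18 x:[43/2,49/2] y:[59/2,31] z:[23,26] -> miss, prune
    N21 x:[26,28] y:[28,29] z:[15,18] -> miss, prune
  N9 x:[13,23] y:[29/2,26] z:[17/2,15] -> hit [29/2,15], descend [4, 6, 7, 19]
    N4 x:[43/2,23] y:[47/2,26] z:[23/2,29/2] -> miss, prune
    N6 x:[39/2,23] y:[16,20] z:[11,13] -> miss, prune
    N7 x:[15,31/2] y:[29/2,35/2] z:[29/2,15] -> hit [15,15] leaf, test {P11@t=15}
    N19 x:[13,14] y:[39/2,22] z:[17/2,19/2] -> miss, prune
  N10 x:[23/2,53/2] y:[35/2,27] z:[16,53/2] -> hit [35/2,53/2], descend [2, 16, 20, 22]
    N2 x:[23/2,14] y:[24,27] z:[37/2,43/2] -> miss, prune
    N16 x:[41/2,23] y:[39/2,41/2] z:[51/2,53/2] -> miss, prune
    N20 x:[49/2,53/2] y:[35/2,41/2] z:[16,18] -> miss, prune
    N22 x:[47/2,26] y:[49/2,51/2] z:[45/2,51/2] -> hit [49/2,51/2] leaf, test {P15@t=49/2}
  N12 x:[11,37/2] y:[29,34] z:[11,55/2] -> miss, prune

17 AABB tests over nodes [0, 3, 5, 8, 18, 21, 9, 4, 6, 7, 19, 10, 2, 16, 20, 22, 12]; 2 leaves entered; closest P11.

== RESULT ==
11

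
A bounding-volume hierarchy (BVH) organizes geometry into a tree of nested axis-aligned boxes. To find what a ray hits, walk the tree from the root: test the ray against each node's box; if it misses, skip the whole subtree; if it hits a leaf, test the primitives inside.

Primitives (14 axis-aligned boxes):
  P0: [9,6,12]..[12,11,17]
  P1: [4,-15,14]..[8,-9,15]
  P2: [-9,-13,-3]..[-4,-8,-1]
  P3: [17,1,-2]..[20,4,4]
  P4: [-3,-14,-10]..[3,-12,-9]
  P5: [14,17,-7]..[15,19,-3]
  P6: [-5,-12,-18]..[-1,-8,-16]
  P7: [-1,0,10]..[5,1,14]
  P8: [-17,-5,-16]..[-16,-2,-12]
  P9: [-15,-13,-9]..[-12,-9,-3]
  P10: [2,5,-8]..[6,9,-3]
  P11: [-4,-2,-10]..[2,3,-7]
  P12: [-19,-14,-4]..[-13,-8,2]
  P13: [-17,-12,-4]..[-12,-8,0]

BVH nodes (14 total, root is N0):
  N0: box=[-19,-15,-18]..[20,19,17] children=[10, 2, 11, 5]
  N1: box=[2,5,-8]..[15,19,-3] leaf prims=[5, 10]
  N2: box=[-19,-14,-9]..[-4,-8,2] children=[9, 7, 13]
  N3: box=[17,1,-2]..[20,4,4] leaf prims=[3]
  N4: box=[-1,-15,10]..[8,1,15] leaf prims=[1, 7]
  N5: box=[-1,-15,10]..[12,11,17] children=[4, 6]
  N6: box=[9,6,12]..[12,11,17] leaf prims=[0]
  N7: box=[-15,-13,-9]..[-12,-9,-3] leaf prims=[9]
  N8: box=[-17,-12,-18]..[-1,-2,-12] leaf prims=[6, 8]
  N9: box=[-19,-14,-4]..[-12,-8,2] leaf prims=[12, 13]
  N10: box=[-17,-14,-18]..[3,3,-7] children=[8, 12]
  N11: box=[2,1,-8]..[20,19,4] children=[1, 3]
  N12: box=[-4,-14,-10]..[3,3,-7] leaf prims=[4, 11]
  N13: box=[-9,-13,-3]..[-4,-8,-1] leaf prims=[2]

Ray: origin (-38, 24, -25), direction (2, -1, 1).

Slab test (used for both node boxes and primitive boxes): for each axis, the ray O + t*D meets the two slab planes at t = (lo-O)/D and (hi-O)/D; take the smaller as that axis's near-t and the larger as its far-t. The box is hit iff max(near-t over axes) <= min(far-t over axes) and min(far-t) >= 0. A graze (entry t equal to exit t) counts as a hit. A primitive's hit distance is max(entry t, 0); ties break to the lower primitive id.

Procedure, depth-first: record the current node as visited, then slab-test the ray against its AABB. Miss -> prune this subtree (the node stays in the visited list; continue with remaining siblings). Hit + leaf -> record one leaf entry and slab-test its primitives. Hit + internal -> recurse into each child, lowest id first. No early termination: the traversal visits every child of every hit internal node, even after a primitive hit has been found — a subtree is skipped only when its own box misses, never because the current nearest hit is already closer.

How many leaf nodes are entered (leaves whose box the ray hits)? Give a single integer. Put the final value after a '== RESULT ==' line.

Walk:
N0 x:[19/2,29] y:[5,39] z:[7,42] -> hit [19/2,29], descend [2, 5, 10, 11]
  N2 x:[19/2,17] y:[32,38] z:[16,27] -> miss, prune
  N5 x:[37/2,25] y:[13,39] z:[35,42] -> miss, prune
  N10 x:[21/2,41/2] y:[21,38] z:[7,18] -> miss, prune
  N11 x:[20,29] y:[5,23] z:[17,29] -> hit [20,23], descend [1, 3]
    N1 x:[20,53/2] y:[5,19] z:[17,22] -> miss, prune
    N3 x:[55/2,29] y:[20,23] z:[23,29] -> miss, prune

order=[0, 2, 5, 10, 11, 1, 3]  |boxes|=7  |leaves|=0  hit=miss

== RESULT ==
0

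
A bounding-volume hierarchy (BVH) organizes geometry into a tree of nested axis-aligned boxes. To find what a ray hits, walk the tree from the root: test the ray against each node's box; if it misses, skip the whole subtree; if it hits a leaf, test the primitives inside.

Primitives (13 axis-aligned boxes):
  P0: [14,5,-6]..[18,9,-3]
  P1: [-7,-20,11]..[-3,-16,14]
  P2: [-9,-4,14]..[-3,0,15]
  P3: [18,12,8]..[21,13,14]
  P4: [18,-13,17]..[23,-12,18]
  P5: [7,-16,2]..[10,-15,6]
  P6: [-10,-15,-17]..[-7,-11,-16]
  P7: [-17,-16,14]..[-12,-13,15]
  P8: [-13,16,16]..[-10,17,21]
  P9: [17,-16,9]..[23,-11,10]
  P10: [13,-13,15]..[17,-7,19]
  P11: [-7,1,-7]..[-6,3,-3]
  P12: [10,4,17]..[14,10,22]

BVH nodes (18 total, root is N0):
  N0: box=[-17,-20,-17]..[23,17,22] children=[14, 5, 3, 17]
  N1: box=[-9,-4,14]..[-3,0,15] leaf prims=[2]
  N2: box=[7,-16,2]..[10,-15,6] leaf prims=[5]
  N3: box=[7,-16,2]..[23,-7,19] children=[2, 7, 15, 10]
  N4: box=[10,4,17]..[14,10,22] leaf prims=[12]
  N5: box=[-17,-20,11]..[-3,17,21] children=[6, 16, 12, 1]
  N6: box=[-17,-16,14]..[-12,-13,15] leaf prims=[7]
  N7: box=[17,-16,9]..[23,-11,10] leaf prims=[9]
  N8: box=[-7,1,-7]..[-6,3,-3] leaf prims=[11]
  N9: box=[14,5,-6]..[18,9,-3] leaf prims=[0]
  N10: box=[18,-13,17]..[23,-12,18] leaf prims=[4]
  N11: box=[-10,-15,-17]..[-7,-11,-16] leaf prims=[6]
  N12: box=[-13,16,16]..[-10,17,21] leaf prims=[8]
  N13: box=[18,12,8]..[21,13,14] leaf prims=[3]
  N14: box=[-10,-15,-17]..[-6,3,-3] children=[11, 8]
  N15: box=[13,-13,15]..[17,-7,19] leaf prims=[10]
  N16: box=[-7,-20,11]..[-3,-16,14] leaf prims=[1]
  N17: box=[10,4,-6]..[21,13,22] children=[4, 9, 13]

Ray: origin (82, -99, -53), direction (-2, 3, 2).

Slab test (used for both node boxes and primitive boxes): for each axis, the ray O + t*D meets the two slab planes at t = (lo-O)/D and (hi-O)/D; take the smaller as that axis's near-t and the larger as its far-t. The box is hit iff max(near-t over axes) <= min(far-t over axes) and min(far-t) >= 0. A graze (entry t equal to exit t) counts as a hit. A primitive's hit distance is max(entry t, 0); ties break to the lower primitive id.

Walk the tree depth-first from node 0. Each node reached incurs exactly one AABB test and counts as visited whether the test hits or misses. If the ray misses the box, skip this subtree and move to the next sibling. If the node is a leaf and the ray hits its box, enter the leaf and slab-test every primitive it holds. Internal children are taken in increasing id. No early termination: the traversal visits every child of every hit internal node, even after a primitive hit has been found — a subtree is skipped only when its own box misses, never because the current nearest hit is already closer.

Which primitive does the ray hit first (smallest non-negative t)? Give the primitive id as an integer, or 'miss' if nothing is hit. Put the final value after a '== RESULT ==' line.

Traverse from the root:
N0 x:[59/2,99/2] y:[79/3,116/3] z:[18,75/2] -> hit [59/2,75/2], descend [3, 5, 14, 17]
  N3 x:[59/2,75/2] y:[83/3,92/3] z:[55/2,36] -> hit [59/2,92/3], descend [2, 7, 10, 15]
    N2 x:[36,75/2] y:[83/3,28] z:[55/2,59/2] -> miss, prune
    N7 x:[59/2,65/2] y:[83/3,88/3] z:[31,63/2] -> miss, prune
    N10 x:[59/2,32] y:[86/3,29] z:[35,71/2] -> miss, prune
    N15 x:[65/2,69/2] y:[86/3,92/3] z:[34,36] -> miss, prune
  N5 x:[85/2,99/2] y:[79/3,116/3] z:[32,37] -> miss, prune
  N14 x:[44,46] y:[28,34] z:[18,25] -> miss, prune
  N17 x:[61/2,36] y:[103/3,112/3] z:[47/2,75/2] -> hit [103/3,36], descend [4, 9, 13]
    N4 x:[34,36] y:[103/3,109/3] z:[35,75/2] -> hit [35,36] leaf, test {P12@t=35}
    N9 x:[32,34] y:[104/3,36] z:[47/2,25] -> miss, prune
    N13 x:[61/2,32] y:[37,112/3] z:[61/2,67/2] -> miss, prune

Visited [0, 3, 2, 7, 10, 15, 5, 14, 17, 4, 9, 13]. Tests: 12 box, 1 leaf. Nearest: P12.

== RESULT ==
12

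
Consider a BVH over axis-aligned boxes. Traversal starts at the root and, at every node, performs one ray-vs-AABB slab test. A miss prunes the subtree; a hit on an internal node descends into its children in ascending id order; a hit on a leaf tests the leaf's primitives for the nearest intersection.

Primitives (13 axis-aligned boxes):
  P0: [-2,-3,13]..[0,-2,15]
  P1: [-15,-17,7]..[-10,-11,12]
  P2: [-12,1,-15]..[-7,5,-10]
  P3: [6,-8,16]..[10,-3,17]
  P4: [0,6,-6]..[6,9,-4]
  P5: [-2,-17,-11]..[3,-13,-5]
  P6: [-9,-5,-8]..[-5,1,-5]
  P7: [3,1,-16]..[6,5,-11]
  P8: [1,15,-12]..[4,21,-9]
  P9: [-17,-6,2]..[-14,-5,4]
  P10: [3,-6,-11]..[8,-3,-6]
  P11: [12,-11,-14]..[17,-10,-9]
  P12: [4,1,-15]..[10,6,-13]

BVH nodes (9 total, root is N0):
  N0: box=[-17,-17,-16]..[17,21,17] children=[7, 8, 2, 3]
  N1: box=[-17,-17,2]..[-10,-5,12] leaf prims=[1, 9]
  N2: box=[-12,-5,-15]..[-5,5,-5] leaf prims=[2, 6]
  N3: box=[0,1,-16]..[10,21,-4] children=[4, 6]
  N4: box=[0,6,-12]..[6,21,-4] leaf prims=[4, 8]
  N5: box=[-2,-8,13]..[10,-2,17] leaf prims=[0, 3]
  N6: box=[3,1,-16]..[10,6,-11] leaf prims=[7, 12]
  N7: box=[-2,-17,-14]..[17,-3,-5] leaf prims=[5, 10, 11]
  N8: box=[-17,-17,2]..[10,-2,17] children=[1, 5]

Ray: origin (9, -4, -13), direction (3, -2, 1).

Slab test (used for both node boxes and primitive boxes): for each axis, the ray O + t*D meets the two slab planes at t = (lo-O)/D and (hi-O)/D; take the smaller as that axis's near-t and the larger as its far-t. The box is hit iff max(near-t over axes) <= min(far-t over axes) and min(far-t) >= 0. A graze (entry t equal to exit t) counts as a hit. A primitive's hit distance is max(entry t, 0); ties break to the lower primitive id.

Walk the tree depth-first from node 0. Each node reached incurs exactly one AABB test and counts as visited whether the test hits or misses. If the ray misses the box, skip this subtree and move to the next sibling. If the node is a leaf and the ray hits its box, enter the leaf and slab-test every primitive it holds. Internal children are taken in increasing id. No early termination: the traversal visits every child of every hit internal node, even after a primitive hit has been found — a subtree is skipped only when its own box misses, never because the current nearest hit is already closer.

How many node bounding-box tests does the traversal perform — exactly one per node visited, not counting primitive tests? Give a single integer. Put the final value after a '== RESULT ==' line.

Walk:
N0 x:[-26/3,8/3] y:[-25/2,13/2] z:[-3,30] -> hit [-3,8/3], descend [2, 3, 7, 8]
  N2 x:[-7,-14/3] y:[-9/2,1/2] z:[-2,8] -> miss, prune
  N3 x:[-3,1/3] y:[-25/2,-5/2] z:[-3,9] -> miss, prune
  N7 x:[-11/3,8/3] y:[-1/2,13/2] z:[-1,8] -> hit [-1/2,8/3] leaf, test {P5(miss), P10(miss), P11(miss)}
  N8 x:[-26/3,1/3] y:[-1,13/2] z:[15,30] -> miss, prune

5 AABB tests over nodes [0, 2, 3, 7, 8]; 1 leaf entered; closest miss.

== RESULT ==
5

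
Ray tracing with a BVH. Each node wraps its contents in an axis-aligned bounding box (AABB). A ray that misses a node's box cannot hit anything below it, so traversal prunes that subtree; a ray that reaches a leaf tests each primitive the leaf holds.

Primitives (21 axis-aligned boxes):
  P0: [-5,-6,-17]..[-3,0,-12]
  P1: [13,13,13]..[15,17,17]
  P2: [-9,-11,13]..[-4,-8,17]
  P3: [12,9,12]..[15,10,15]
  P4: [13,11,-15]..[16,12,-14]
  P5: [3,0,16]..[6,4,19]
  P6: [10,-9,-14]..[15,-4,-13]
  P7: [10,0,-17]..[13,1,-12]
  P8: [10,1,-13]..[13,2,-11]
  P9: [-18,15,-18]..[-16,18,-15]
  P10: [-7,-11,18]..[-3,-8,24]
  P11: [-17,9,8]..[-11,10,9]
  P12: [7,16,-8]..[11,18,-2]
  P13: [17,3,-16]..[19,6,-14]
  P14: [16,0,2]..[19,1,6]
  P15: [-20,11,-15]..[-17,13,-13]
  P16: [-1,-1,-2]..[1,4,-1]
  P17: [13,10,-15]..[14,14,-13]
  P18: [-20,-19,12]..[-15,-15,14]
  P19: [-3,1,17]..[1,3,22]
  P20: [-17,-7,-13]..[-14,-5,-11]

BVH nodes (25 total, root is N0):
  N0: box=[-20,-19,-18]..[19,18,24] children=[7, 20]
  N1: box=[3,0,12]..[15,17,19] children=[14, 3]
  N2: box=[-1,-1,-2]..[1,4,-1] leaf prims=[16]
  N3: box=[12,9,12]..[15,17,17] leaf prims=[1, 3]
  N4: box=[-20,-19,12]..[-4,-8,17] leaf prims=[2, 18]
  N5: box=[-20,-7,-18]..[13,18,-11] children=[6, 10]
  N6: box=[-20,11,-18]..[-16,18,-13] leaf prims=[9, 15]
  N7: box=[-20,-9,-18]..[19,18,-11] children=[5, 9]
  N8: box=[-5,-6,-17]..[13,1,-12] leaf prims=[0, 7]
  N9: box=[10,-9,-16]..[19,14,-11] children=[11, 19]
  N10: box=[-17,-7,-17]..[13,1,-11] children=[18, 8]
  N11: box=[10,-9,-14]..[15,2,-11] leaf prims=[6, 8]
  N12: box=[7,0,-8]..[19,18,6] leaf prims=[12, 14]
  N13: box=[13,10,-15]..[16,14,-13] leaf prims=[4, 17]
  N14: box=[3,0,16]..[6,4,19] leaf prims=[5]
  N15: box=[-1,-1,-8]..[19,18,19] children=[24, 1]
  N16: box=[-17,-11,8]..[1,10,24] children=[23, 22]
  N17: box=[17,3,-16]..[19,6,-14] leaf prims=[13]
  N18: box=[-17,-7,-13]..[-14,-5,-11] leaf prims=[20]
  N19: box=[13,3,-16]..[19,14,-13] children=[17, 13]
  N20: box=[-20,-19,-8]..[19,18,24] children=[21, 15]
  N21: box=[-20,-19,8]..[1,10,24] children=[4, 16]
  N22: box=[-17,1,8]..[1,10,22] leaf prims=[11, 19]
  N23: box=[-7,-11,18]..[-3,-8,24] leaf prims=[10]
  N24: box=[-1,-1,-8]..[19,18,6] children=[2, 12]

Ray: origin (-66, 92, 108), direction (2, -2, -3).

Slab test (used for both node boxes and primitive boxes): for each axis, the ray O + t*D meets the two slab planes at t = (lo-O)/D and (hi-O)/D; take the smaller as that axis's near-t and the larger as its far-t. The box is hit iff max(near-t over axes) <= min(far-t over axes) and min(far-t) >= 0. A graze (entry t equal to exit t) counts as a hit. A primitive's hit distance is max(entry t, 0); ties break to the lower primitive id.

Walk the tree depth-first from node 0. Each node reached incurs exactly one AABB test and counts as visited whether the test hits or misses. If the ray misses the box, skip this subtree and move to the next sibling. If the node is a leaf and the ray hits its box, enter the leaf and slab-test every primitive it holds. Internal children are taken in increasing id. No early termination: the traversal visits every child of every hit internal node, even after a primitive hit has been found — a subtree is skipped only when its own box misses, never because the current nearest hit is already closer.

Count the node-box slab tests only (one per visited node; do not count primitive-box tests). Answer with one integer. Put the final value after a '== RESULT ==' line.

Trace the traversal:
N0 x:[23,85/2] y:[37,111/2] z:[28,42] -> hit [37,42], descend [7, 20]
  N7 x:[23,85/2] y:[37,101/2] z:[119/3,42] -> hit [119/3,42], descend [5, 9]
    N5 x:[23,79/2] y:[37,99/2] z:[119/3,42] -> miss, prune
    N9 x:[38,85/2] y:[39,101/2] z:[119/3,124/3] -> hit [119/3,124/3], descend [11, 19]
      N11 x:[38,81/2] y:[45,101/2] z:[119/3,122/3] -> miss, prune
      N19 x:[79/2,85/2] y:[39,89/2] z:[121/3,124/3] -> hit [121/3,124/3], descend [13, 17]
        N13 x:[79/2,41] y:[39,41] z:[121/3,41] -> hit [121/3,41] leaf, test {P4(miss), P17(miss)}
        N17 x:[83/2,85/2] y:[43,89/2] z:[122/3,124/3] -> miss, prune
  N20 x:[23,85/2] y:[37,111/2] z:[28,116/3] -> hit [37,116/3], descend [15, 21]
    N15 x:[65/2,85/2] y:[37,93/2] z:[89/3,116/3] -> hit [37,116/3], descend [1, 24]
      N1 x:[69/2,81/2] y:[75/2,46] z:[89/3,32] -> miss, prune
      N24 x:[65/2,85/2] y:[37,93/2] z:[34,116/3] -> hit [37,116/3], descend [2, 12]
        N2 x:[65/2,67/2] y:[44,93/2] z:[109/3,110/3] -> miss, prune
        N12 x:[73/2,85/2] y:[37,46] z:[34,116/3] -> hit [37,116/3] leaf, test {P12@t=37, P14(miss)}
    N21 x:[23,67/2] y:[41,111/2] z:[28,100/3] -> miss, prune

15 AABB tests over nodes [0, 7, 5, 9, 11, 19, 13, 17, 20, 15, 1, 24, 2, 12, 21]; 2 leaves entered; closest P12.

== RESULT ==
15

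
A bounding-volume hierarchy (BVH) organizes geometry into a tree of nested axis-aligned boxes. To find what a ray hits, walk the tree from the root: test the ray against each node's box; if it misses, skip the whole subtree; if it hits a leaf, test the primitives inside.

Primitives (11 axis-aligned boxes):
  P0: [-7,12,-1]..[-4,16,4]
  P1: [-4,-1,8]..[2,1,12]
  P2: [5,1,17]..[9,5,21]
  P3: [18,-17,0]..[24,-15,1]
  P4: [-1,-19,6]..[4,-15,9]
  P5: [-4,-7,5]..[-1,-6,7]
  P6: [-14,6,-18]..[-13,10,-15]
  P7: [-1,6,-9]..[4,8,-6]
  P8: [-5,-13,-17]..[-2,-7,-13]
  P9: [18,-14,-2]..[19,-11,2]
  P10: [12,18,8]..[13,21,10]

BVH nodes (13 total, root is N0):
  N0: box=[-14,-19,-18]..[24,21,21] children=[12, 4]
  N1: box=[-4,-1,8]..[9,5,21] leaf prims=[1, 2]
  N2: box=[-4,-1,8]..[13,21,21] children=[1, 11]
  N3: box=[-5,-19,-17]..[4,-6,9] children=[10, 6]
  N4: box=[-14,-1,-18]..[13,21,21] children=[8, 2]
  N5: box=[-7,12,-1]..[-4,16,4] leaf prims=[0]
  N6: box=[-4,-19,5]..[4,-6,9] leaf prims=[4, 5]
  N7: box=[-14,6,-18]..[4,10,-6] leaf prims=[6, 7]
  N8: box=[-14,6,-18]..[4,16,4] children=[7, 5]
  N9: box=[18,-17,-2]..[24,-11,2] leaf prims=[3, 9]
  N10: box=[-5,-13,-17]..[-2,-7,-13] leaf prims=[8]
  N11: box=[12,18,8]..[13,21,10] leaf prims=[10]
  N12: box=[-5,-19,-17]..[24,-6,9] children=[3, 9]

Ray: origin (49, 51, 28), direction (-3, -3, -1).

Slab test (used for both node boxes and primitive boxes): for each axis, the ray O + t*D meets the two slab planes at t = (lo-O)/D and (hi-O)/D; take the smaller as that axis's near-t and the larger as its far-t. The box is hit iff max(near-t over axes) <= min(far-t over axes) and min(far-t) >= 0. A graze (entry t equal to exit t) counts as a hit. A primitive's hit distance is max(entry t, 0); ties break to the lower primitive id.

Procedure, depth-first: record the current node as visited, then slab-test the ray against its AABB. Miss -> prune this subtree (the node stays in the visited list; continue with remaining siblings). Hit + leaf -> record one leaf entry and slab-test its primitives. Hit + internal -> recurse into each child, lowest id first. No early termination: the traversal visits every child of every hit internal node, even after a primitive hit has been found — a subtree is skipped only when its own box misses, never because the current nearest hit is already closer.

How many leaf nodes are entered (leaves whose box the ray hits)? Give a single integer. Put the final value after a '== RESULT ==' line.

Trace the traversal:
N0 x:[25/3,21] y:[10,70/3] z:[7,46] -> hit [10,21], descend [4, 12]
  N4 x:[12,21] y:[10,52/3] z:[7,46] -> hit [12,52/3], descend [2, 8]
    N2 x:[12,53/3] y:[10,52/3] z:[7,20] -> hit [12,52/3], descend [1, 11]
      N1 x:[40/3,53/3] y:[46/3,52/3] z:[7,20] -> hit [46/3,52/3] leaf, test {P1@t=50/3, P2(miss)}
      N11 x:[12,37/3] y:[10,11] z:[18,20] -> miss, prune
    N8 x:[15,21] y:[35/3,15] z:[24,46] -> miss, prune
  N12 x:[25/3,18] y:[19,70/3] z:[19,45] -> miss, prune

7 AABB tests over nodes [0, 4, 2, 1, 11, 8, 12]; 1 leaf entered; closest P1.

== RESULT ==
1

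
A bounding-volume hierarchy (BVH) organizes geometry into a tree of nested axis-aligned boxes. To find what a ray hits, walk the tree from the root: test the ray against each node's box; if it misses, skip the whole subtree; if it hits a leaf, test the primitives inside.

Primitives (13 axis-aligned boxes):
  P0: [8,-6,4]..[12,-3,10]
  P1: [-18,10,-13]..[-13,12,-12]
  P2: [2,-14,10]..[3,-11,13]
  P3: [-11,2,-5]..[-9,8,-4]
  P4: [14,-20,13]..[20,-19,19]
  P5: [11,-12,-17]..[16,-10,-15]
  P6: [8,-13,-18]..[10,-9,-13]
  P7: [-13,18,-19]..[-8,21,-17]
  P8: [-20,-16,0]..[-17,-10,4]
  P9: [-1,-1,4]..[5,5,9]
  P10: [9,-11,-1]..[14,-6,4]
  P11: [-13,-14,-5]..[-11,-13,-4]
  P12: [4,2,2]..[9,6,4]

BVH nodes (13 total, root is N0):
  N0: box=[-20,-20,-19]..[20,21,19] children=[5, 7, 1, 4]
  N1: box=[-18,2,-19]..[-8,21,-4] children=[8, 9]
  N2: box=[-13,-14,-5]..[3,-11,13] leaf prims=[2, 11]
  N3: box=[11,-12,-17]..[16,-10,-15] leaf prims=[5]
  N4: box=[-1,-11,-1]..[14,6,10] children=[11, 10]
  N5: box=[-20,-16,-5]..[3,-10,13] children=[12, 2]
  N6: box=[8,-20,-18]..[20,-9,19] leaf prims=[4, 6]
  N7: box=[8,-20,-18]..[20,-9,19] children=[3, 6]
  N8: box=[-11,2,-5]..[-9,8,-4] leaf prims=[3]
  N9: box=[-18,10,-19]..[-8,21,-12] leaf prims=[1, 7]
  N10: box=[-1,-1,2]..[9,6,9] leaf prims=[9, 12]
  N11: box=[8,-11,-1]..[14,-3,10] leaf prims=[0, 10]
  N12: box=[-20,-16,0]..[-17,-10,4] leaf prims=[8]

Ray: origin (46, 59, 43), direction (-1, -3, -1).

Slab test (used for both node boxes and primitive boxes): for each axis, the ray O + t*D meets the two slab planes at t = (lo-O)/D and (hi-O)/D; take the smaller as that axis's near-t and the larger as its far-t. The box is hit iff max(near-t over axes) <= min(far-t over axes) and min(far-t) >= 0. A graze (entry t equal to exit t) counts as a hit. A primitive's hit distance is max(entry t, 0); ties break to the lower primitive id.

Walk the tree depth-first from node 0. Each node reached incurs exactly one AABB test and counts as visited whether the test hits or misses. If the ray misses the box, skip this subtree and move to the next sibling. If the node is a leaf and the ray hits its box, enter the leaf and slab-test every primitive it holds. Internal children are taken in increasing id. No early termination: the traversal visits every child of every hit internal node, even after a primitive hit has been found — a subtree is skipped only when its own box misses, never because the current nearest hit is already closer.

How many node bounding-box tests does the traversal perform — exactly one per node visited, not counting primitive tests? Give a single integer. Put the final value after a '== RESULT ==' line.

Trace the traversal:
N0 x:[26,66] y:[38/3,79/3] z:[24,62] -> hit [26,79/3], descend [1, 4, 5, 7]
  N1 x:[54,64] y:[38/3,19] z:[47,62] -> miss, prune
  N4 x:[32,47] y:[53/3,70/3] z:[33,44] -> miss, prune
  N5 x:[43,66] y:[23,25] z:[30,48] -> miss, prune
  N7 x:[26,38] y:[68/3,79/3] z:[24,61] -> hit [26,79/3], descend [3, 6]
    N3 x:[30,35] y:[23,71/3] z:[58,60] -> miss, prune
    N6 x:[26,38] y:[68/3,79/3] z:[24,61] -> hit [26,79/3] leaf, test {P4@t=26, P6(miss)}

order=[0, 1, 4, 5, 7, 3, 6]  |boxes|=7  |leaves|=1  hit=P4

== RESULT ==
7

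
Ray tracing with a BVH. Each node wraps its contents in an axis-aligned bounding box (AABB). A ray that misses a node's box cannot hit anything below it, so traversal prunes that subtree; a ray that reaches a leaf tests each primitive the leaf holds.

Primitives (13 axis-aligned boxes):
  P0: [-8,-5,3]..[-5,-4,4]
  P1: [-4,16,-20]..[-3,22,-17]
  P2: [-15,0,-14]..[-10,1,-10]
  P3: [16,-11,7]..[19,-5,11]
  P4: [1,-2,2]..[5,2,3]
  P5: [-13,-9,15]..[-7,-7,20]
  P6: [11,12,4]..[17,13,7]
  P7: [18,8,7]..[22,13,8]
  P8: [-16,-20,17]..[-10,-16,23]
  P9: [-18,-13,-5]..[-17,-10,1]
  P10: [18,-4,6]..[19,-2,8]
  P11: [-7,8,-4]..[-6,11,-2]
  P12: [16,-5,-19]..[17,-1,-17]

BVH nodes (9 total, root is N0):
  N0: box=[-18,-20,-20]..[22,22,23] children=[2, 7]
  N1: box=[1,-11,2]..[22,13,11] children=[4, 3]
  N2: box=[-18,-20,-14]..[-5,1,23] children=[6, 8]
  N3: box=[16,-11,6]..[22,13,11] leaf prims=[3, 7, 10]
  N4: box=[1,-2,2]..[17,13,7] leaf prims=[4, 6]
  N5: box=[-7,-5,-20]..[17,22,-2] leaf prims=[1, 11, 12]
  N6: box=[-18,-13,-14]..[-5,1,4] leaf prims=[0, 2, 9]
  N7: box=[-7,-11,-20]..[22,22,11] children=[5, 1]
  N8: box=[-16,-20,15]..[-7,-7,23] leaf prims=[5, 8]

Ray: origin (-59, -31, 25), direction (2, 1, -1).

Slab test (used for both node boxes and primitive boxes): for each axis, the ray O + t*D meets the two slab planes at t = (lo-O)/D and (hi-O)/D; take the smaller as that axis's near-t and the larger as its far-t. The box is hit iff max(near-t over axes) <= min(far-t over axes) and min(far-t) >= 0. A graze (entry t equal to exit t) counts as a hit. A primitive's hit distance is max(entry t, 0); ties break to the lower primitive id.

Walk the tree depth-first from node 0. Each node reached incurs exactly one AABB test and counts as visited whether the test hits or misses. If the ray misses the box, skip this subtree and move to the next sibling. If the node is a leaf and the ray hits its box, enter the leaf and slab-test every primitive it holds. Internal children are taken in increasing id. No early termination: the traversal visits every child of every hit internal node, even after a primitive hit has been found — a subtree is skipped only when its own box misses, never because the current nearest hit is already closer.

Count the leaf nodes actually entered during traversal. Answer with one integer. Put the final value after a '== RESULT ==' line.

Trace the traversal:
N0 x:[41/2,81/2] y:[11,53] z:[2,45] -> hit [41/2,81/2], descend [2, 7]
  N2 x:[41/2,27] y:[11,32] z:[2,39] -> hit [41/2,27], descend [6, 8]
    N6 x:[41/2,27] y:[18,32] z:[21,39] -> hit [21,27] leaf, test {P0(miss), P2(miss), P9(miss)}
    N8 x:[43/2,26] y:[11,24] z:[2,10] -> miss, prune
  N7 x:[26,81/2] y:[20,53] z:[14,45] -> hit [26,81/2], descend [1, 5]
    N1 x:[30,81/2] y:[20,44] z:[14,23] -> miss, prune
    N5 x:[26,38] y:[26,53] z:[27,45] -> hit [27,38] leaf, test {P1(miss), P11(miss), P12(miss)}

order=[0, 2, 6, 8, 7, 1, 5]  |boxes|=7  |leaves|=2  hit=miss

== RESULT ==
2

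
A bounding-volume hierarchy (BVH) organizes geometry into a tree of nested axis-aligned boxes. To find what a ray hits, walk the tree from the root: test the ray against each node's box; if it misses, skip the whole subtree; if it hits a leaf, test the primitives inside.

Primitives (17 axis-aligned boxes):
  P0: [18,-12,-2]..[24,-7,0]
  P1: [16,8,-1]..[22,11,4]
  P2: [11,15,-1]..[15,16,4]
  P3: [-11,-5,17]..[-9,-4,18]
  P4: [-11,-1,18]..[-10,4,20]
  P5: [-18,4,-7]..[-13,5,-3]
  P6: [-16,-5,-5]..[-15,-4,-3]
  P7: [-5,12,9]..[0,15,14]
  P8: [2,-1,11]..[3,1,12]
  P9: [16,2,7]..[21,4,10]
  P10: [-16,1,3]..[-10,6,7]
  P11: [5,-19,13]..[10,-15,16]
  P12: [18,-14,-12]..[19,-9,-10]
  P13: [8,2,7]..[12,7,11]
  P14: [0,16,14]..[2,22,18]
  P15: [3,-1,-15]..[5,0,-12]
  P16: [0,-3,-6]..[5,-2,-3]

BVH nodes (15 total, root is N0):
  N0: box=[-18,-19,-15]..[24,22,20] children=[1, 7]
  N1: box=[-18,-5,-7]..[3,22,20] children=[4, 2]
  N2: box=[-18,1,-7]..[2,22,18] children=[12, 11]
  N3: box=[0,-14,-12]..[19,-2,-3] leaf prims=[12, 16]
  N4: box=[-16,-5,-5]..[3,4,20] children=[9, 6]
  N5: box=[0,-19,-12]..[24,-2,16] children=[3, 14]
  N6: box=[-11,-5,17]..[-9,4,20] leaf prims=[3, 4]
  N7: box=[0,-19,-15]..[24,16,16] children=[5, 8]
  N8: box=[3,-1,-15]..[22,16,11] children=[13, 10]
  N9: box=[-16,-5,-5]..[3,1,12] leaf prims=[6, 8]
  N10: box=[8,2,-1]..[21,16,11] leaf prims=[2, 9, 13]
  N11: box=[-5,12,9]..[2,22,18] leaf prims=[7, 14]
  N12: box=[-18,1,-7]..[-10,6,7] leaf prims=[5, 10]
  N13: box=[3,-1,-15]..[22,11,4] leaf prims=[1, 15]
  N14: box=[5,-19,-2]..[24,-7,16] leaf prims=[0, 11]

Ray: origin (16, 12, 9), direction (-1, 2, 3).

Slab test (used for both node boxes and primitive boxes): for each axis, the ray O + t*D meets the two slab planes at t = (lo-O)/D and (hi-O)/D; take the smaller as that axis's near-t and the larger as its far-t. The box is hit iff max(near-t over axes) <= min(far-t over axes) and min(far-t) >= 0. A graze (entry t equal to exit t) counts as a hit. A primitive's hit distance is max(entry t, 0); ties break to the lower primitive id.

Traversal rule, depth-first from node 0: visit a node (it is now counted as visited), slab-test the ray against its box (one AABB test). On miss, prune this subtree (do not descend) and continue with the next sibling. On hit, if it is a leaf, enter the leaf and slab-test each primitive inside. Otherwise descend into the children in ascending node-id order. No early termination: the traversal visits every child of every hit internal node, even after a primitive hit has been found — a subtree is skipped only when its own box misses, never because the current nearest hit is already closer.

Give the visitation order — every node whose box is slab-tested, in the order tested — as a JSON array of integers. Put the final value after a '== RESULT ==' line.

Trace the traversal:
N0 x:[-8,34] y:[-31/2,5] z:[-8,11/3] -> hit [-8,11/3], descend [1, 7]
  N1 x:[13,34] y:[-17/2,5] z:[-16/3,11/3] -> miss, prune
  N7 x:[-8,16] y:[-31/2,2] z:[-8,7/3] -> hit [-8,2], descend [5, 8]
    N5 x:[-8,16] y:[-31/2,-7] z:[-7,7/3] -> miss, prune
    N8 x:[-6,13] y:[-13/2,2] z:[-8,2/3] -> hit [-6,2/3], descend [10, 13]
      N10 x:[-5,8] y:[-5,2] z:[-10/3,2/3] -> hit [-10/3,2/3] leaf, test {P2(miss), P9(miss), P13(miss)}
      N13 x:[-6,13] y:[-13/2,-1/2] z:[-8,-5/3] -> miss, prune

order=[0, 1, 7, 5, 8, 10, 13]  |boxes|=7  |leaves|=1  hit=miss

== RESULT ==
[0, 1, 7, 5, 8, 10, 13]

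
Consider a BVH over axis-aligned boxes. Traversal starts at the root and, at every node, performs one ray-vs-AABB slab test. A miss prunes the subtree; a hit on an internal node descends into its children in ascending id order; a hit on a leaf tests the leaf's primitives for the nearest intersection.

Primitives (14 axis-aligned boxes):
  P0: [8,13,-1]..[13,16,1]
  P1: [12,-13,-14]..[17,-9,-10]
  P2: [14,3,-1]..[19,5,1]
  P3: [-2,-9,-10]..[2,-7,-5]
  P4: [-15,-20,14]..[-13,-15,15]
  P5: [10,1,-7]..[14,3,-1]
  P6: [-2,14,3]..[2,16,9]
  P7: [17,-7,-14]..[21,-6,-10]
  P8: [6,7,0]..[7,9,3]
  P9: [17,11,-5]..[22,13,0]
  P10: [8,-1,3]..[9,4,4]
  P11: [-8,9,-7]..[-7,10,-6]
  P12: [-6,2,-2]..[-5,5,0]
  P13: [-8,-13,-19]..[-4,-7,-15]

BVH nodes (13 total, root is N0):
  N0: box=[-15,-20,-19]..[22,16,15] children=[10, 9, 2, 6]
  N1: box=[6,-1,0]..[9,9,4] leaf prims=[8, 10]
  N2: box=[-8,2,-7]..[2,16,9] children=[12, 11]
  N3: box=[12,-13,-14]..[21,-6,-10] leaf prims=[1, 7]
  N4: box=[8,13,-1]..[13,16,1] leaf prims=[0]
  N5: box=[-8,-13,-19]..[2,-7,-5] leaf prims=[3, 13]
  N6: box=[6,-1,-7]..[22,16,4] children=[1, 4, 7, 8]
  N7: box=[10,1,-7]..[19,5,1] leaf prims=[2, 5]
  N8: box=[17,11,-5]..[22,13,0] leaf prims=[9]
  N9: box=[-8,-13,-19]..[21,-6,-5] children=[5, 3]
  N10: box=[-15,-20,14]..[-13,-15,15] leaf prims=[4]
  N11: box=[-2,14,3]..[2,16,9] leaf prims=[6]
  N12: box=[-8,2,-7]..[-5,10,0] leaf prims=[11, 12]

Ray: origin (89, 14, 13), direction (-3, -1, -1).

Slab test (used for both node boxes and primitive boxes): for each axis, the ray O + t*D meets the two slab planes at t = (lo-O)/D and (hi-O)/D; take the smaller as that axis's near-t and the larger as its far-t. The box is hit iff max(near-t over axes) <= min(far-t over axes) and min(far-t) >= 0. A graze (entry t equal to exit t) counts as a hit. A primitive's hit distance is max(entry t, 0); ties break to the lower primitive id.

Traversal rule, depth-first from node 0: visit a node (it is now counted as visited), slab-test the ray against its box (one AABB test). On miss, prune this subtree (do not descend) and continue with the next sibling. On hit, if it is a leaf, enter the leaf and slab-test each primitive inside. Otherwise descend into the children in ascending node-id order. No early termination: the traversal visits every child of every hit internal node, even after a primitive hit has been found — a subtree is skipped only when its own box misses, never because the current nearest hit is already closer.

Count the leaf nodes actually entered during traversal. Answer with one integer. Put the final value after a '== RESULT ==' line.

Traverse from the root:
N0 x:[67/3,104/3] y:[-2,34] z:[-2,32] -> hit [67/3,32], descend [2, 6, 9, 10]
  N2 x:[29,97/3] y:[-2,12] z:[4,20] -> miss, prune
  N6 x:[67/3,83/3] y:[-2,15] z:[9,20] -> miss, prune
  N9 x:[68/3,97/3] y:[20,27] z:[18,32] -> hit [68/3,27], descend [3, 5]
    N3 x:[68/3,77/3] y:[20,27] z:[23,27] -> hit [23,77/3] leaf, test {P1@t=24, P7(miss)}
    N5 x:[29,97/3] y:[21,27] z:[18,32] -> miss, prune
  N10 x:[34,104/3] y:[29,34] z:[-2,-1] -> miss, prune

Visited [0, 2, 6, 9, 3, 5, 10]. Tests: 7 box, 1 leaf. Nearest: P1.

== RESULT ==
1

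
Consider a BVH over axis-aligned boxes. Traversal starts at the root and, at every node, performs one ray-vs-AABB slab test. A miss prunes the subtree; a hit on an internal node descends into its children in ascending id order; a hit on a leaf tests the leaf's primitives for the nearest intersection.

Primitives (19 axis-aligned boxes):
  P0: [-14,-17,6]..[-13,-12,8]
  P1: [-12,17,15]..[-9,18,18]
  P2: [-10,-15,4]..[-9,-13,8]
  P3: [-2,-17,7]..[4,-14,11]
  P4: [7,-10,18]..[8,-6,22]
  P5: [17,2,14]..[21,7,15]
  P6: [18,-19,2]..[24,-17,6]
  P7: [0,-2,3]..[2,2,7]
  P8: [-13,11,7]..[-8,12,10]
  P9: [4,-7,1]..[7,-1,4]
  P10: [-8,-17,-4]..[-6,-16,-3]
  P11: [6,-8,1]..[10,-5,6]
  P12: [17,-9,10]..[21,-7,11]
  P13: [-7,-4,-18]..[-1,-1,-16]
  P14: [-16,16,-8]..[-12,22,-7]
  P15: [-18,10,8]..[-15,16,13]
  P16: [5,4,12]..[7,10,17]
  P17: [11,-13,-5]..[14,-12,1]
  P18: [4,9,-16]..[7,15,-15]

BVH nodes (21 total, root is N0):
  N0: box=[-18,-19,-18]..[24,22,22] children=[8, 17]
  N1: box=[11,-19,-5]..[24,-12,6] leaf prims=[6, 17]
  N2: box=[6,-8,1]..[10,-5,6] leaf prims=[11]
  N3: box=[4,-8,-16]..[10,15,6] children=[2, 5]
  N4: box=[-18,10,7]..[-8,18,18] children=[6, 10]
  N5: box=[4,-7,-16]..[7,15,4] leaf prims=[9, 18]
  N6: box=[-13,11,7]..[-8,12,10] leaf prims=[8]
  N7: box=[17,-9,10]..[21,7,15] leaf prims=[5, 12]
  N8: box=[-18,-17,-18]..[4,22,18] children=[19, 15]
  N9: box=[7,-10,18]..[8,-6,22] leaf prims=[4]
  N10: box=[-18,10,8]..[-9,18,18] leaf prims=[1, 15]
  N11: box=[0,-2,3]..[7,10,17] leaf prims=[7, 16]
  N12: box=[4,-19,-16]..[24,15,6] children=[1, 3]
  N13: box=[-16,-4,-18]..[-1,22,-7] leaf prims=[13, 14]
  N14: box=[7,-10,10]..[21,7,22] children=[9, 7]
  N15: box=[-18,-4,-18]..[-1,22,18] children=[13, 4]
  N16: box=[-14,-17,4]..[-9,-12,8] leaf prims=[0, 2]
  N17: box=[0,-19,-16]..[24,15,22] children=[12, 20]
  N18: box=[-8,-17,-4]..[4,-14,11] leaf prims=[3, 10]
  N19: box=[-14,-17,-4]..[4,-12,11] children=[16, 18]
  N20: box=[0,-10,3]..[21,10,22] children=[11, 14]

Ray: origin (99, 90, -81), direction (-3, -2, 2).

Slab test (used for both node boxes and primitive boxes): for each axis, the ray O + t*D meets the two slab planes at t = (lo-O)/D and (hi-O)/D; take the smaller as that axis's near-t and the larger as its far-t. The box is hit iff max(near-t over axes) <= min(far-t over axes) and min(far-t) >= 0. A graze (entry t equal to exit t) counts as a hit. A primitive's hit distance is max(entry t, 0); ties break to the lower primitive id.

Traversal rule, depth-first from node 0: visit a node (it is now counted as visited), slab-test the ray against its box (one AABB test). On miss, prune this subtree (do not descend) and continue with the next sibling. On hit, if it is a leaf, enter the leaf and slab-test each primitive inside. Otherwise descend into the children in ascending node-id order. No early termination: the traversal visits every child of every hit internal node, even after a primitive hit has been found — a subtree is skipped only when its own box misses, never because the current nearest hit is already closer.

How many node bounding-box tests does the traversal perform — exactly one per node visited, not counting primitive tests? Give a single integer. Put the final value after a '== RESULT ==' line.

Trace the traversal:
N0 x:[25,39] y:[34,109/2] z:[63/2,103/2] -> hit [34,39], descend [8, 17]
  N8 x:[95/3,39] y:[34,107/2] z:[63/2,99/2] -> hit [34,39], descend [15, 19]
    N15 x:[100/3,39] y:[34,47] z:[63/2,99/2] -> hit [34,39], descend [4, 13]
      N4 x:[107/3,39] y:[36,40] z:[44,99/2] -> miss, prune
      N13 x:[100/3,115/3] y:[34,47] z:[63/2,37] -> hit [34,37] leaf, test {P13(miss), P14@t=37}
    N19 x:[95/3,113/3] y:[51,107/2] z:[77/2,46] -> miss, prune
  N17 x:[25,33] y:[75/2,109/2] z:[65/2,103/2] -> miss, prune

order=[0, 8, 15, 4, 13, 19, 17]  |boxes|=7  |leaves|=1  hit=P14

== RESULT ==
7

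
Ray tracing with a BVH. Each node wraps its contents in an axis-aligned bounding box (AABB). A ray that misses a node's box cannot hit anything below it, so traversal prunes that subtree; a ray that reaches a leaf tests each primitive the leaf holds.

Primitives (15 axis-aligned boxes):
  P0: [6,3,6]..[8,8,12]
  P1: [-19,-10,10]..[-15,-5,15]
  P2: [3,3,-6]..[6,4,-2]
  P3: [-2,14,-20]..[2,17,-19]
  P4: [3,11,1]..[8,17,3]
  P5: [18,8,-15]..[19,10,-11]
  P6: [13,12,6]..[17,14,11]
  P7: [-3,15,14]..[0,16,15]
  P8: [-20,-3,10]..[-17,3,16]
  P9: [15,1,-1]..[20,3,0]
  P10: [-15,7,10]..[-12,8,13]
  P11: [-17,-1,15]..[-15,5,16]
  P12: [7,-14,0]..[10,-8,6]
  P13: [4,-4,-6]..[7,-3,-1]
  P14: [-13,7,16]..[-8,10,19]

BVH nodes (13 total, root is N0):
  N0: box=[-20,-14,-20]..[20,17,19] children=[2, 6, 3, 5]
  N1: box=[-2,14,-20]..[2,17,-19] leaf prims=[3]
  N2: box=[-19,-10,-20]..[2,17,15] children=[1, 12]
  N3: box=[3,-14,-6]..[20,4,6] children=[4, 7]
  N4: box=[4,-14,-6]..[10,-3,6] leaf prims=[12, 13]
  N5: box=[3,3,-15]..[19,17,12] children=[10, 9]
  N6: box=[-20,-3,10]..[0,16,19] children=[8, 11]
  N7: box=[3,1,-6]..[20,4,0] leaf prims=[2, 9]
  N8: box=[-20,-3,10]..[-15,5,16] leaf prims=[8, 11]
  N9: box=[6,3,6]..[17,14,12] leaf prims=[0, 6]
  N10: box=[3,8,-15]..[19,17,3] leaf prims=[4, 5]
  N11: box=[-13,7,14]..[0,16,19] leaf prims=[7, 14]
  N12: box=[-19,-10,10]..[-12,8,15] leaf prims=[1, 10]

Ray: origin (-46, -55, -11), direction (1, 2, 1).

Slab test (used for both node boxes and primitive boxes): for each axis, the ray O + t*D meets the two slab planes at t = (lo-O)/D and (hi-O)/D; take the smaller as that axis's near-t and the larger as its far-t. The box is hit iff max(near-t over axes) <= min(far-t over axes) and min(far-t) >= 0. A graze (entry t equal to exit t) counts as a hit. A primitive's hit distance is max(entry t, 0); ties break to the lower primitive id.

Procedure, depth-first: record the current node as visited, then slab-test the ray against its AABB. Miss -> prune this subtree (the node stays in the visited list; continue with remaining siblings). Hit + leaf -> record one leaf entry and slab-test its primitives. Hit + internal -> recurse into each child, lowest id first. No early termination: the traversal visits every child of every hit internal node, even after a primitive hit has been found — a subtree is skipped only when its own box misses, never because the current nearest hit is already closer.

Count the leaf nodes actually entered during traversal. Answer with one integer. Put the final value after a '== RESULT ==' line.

Traverse from the root:
N0 x:[26,66] y:[41/2,36] z:[-9,30] -> hit [26,30], descend [2, 3, 5, 6]
  N2 x:[27,48] y:[45/2,36] z:[-9,26] -> miss, prune
  N3 x:[49,66] y:[41/2,59/2] z:[5,17] -> miss, prune
  N5 x:[49,65] y:[29,36] z:[-4,23] -> miss, prune
  N6 x:[26,46] y:[26,71/2] z:[21,30] -> hit [26,30], descend [8, 11]
    N8 x:[26,31] y:[26,30] z:[21,27] -> hit [26,27] leaf, test {P8@t=26, P11(miss)}
    N11 x:[33,46] y:[31,71/2] z:[25,30] -> miss, prune

Visited [0, 2, 3, 5, 6, 8, 11]. Tests: 7 box, 1 leaf. Nearest: P8.

== RESULT ==
1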